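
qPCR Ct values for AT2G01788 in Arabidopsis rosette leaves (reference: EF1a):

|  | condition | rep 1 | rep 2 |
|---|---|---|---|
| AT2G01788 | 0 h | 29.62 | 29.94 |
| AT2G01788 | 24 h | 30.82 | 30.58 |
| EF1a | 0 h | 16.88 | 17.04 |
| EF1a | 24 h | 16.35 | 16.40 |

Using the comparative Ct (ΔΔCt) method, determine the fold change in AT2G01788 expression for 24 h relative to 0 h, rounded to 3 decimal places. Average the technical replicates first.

0.352

Mean Ct: AT2G01788 0 h 29.780; AT2G01788 24 h 30.700; EF1a 0 h 16.960; EF1a 24 h 16.375
ΔCt(0 h) = 29.780 − 16.960 = 12.820
ΔCt(24 h) = 30.700 − 16.375 = 14.325
ΔΔCt = 14.325 − 12.820 = 1.505
Fold change = 2^(−1.505) = 0.3523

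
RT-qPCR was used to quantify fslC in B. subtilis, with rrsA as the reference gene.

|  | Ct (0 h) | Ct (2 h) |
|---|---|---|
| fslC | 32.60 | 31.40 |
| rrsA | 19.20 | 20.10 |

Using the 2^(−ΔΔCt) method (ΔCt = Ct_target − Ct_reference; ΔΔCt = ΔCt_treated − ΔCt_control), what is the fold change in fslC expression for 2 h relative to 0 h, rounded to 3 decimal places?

ΔCt(0 h) = 32.600 − 19.200 = 13.400
ΔCt(2 h) = 31.400 − 20.100 = 11.300
ΔΔCt = 11.300 − 13.400 = -2.100
Fold change = 2^(−(-2.100)) = 2^2.100 = 4.2871

4.287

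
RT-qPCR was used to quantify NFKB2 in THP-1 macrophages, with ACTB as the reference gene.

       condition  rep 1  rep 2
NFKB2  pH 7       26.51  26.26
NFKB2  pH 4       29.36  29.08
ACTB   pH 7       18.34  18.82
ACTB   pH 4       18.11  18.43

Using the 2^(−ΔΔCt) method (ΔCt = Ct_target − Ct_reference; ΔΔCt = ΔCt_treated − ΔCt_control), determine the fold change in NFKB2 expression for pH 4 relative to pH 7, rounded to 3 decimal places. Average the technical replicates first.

Mean Ct: NFKB2 pH 7 26.385; NFKB2 pH 4 29.220; ACTB pH 7 18.580; ACTB pH 4 18.270
ΔCt(pH 7) = 26.385 − 18.580 = 7.805
ΔCt(pH 4) = 29.220 − 18.270 = 10.950
ΔΔCt = 10.950 − 7.805 = 3.145
Fold change = 2^(−3.145) = 0.1130

0.113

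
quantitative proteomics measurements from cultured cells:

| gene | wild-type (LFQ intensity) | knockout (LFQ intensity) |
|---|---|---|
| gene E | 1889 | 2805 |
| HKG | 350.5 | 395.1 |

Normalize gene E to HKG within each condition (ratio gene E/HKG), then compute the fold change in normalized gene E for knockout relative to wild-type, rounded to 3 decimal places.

1.317

gene E/HKG (wild-type) = 1889 / 350.5 = 5.3894
gene E/HKG (knockout) = 2805 / 395.1 = 7.0995
Fold change = 7.0995 / 5.3894 = 1.3173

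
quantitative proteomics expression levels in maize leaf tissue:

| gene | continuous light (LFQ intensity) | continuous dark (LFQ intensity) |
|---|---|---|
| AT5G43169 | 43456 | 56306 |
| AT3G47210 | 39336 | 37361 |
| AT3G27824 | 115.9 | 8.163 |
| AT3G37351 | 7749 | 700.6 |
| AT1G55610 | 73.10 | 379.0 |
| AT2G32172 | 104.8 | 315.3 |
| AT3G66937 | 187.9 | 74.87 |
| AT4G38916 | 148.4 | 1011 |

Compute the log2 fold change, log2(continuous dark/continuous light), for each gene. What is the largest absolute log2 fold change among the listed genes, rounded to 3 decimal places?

log2(56306/43456) = 0.374  (AT5G43169)
log2(37361/39336) = -0.074  (AT3G47210)
log2(8.163/115.9) = -3.828  (AT3G27824)
log2(700.6/7749) = -3.467  (AT3G37351)
log2(379.0/73.10) = 2.374  (AT1G55610)
log2(315.3/104.8) = 1.589  (AT2G32172)
log2(74.87/187.9) = -1.328  (AT3G66937)
log2(1011/148.4) = 2.768  (AT4G38916)
The largest magnitude belongs to AT3G27824.

3.828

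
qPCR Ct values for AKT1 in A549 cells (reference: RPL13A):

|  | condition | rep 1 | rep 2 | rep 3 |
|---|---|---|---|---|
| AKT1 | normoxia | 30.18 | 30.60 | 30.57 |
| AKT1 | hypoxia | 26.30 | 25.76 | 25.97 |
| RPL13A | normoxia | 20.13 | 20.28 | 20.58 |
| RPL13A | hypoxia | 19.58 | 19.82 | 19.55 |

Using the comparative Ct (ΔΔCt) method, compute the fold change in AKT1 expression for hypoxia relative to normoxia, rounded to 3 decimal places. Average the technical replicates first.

Mean Ct: AKT1 normoxia 30.450; AKT1 hypoxia 26.010; RPL13A normoxia 20.330; RPL13A hypoxia 19.650
ΔCt(normoxia) = 30.450 − 20.330 = 10.120
ΔCt(hypoxia) = 26.010 − 19.650 = 6.360
ΔΔCt = 6.360 − 10.120 = -3.760
Fold change = 2^(−(-3.760)) = 2^3.760 = 13.5479

13.548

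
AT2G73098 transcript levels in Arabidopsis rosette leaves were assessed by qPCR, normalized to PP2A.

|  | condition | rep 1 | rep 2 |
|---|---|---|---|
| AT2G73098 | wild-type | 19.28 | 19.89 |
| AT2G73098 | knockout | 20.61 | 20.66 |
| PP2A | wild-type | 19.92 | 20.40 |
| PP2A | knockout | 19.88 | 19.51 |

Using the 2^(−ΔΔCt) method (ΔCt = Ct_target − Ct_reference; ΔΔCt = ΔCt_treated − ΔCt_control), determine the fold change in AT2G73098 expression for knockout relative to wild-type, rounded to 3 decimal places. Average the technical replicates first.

0.350

Mean Ct: AT2G73098 wild-type 19.585; AT2G73098 knockout 20.635; PP2A wild-type 20.160; PP2A knockout 19.695
ΔCt(wild-type) = 19.585 − 20.160 = -0.575
ΔCt(knockout) = 20.635 − 19.695 = 0.940
ΔΔCt = 0.940 − (-0.575) = 1.515
Fold change = 2^(−1.515) = 0.3499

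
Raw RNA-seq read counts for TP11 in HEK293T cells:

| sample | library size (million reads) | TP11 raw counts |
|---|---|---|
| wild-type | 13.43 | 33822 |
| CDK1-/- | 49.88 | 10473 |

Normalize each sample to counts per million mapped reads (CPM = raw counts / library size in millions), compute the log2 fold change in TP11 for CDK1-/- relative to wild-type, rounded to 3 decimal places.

-3.584

CPM(wild-type) = 33822 / 13.43 = 2518.3917
CPM(CDK1-/-) = 10473 / 49.88 = 209.9639
Fold change = 209.9639 / 2518.3917 = 0.08337
log2(0.08337) = -3.5843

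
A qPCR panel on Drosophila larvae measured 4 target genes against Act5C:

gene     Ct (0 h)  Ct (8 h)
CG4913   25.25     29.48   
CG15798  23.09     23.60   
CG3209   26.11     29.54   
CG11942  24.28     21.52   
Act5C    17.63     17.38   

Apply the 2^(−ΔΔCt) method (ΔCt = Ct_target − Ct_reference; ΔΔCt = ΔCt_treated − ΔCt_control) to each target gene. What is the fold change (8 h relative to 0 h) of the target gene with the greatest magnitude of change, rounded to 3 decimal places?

0.045

CG4913: ΔΔCt = (29.48−17.38) − (25.25−17.63) = 12.10 − 7.62 = 4.48; fold change = 2^-4.48 = 0.045
CG15798: ΔΔCt = (23.60−17.38) − (23.09−17.63) = 6.22 − 5.46 = 0.76; fold change = 2^-0.76 = 0.590
CG3209: ΔΔCt = (29.54−17.38) − (26.11−17.63) = 12.16 − 8.48 = 3.68; fold change = 2^-3.68 = 0.078
CG11942: ΔΔCt = (21.52−17.38) − (24.28−17.63) = 4.14 − 6.65 = -2.51; fold change = 2^2.51 = 5.696
CG4913 has the largest |ΔΔCt| = 4.48.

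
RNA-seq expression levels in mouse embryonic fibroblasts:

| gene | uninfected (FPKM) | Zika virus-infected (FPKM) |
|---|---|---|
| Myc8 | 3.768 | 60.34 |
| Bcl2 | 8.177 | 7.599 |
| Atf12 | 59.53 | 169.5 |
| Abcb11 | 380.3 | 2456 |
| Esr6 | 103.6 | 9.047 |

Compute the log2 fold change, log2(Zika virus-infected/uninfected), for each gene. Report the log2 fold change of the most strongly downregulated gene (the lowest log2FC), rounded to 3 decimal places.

-3.517

log2(60.34/3.768) = 4.001  (Myc8)
log2(7.599/8.177) = -0.106  (Bcl2)
log2(169.5/59.53) = 1.510  (Atf12)
log2(2456/380.3) = 2.691  (Abcb11)
log2(9.047/103.6) = -3.517  (Esr6)
Esr6 is most strongly downregulated.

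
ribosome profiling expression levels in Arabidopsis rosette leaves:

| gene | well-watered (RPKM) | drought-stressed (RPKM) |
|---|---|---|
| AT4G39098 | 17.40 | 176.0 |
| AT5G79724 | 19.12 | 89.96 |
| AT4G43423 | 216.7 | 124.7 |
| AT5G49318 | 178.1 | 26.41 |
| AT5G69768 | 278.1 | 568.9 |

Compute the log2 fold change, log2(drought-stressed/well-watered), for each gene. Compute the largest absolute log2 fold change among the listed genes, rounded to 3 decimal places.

3.338

log2(176.0/17.40) = 3.338  (AT4G39098)
log2(89.96/19.12) = 2.234  (AT5G79724)
log2(124.7/216.7) = -0.797  (AT4G43423)
log2(26.41/178.1) = -2.754  (AT5G49318)
log2(568.9/278.1) = 1.033  (AT5G69768)
The largest magnitude belongs to AT4G39098.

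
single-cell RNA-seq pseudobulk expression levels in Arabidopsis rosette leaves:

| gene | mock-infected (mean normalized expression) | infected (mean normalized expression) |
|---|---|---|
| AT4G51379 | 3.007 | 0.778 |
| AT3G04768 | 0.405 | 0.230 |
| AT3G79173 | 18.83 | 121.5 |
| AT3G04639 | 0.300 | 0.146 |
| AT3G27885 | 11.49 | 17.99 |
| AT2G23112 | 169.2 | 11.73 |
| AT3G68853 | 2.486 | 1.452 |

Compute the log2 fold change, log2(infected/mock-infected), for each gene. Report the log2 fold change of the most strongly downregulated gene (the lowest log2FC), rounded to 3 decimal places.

log2(0.778/3.007) = -1.950  (AT4G51379)
log2(0.230/0.405) = -0.816  (AT3G04768)
log2(121.5/18.83) = 2.690  (AT3G79173)
log2(0.146/0.300) = -1.039  (AT3G04639)
log2(17.99/11.49) = 0.647  (AT3G27885)
log2(11.73/169.2) = -3.850  (AT2G23112)
log2(1.452/2.486) = -0.776  (AT3G68853)
AT2G23112 is most strongly downregulated.

-3.850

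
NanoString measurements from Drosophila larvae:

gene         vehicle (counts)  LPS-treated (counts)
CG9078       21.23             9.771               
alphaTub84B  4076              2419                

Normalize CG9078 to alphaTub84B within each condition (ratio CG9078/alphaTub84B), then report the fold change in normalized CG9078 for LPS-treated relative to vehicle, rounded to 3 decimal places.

CG9078/alphaTub84B (vehicle) = 21.23 / 4076 = 0.0052085
CG9078/alphaTub84B (LPS-treated) = 9.771 / 2419 = 0.0040393
Fold change = 0.0040393 / 0.0052085 = 0.7755

0.776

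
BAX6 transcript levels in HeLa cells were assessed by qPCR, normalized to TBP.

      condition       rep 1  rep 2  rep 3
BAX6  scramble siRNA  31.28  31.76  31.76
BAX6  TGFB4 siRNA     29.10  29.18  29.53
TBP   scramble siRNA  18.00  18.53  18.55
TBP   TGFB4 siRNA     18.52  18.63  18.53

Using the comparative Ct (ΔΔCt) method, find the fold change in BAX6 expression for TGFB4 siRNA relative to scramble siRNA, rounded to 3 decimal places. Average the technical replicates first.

Mean Ct: BAX6 scramble siRNA 31.600; BAX6 TGFB4 siRNA 29.270; TBP scramble siRNA 18.360; TBP TGFB4 siRNA 18.560
ΔCt(scramble siRNA) = 31.600 − 18.360 = 13.240
ΔCt(TGFB4 siRNA) = 29.270 − 18.560 = 10.710
ΔΔCt = 10.710 − 13.240 = -2.530
Fold change = 2^(−(-2.530)) = 2^2.530 = 5.7757

5.776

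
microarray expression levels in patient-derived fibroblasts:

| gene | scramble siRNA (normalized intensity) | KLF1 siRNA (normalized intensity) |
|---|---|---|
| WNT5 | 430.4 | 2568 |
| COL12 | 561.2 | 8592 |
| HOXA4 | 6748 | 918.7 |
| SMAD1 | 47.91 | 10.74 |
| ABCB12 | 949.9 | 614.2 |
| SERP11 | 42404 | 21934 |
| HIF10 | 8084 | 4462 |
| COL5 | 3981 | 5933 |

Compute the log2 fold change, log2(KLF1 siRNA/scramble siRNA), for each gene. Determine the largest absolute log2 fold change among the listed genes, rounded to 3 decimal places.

log2(2568/430.4) = 2.577  (WNT5)
log2(8592/561.2) = 3.936  (COL12)
log2(918.7/6748) = -2.877  (HOXA4)
log2(10.74/47.91) = -2.157  (SMAD1)
log2(614.2/949.9) = -0.629  (ABCB12)
log2(21934/42404) = -0.951  (SERP11)
log2(4462/8084) = -0.857  (HIF10)
log2(5933/3981) = 0.576  (COL5)
The largest magnitude belongs to COL12.

3.936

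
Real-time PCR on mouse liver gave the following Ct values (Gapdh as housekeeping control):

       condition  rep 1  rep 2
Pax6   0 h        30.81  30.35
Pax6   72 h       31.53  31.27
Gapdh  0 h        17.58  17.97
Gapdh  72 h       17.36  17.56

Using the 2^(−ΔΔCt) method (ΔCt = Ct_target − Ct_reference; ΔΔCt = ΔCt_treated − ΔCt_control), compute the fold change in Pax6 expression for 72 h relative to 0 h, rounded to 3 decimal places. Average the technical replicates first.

Mean Ct: Pax6 0 h 30.580; Pax6 72 h 31.400; Gapdh 0 h 17.775; Gapdh 72 h 17.460
ΔCt(0 h) = 30.580 − 17.775 = 12.805
ΔCt(72 h) = 31.400 − 17.460 = 13.940
ΔΔCt = 13.940 − 12.805 = 1.135
Fold change = 2^(−1.135) = 0.4553

0.455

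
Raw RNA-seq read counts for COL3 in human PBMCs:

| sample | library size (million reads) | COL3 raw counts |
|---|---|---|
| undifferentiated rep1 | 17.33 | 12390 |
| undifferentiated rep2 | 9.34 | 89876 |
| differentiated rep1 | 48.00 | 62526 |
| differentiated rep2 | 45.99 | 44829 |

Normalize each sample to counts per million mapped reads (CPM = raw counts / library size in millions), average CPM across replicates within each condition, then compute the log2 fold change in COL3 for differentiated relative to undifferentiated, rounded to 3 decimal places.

CPM(undifferentiated rep1) = 12390 / 17.33 = 714.9452
CPM(undifferentiated rep2) = 89876 / 9.34 = 9622.6981
CPM(differentiated rep1) = 62526 / 48.00 = 1302.6250
CPM(differentiated rep2) = 44829 / 45.99 = 974.7554
mean CPM(undifferentiated) = 5168.8216; mean CPM(differentiated) = 1138.6902
Fold change = 1138.6902 / 5168.8216 = 0.22030
log2(0.22030) = -2.1825

-2.182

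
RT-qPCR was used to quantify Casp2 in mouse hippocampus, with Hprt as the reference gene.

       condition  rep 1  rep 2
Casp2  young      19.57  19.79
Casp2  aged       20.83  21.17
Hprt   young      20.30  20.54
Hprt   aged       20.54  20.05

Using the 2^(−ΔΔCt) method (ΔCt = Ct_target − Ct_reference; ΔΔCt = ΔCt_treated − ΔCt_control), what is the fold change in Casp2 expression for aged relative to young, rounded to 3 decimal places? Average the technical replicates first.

0.367

Mean Ct: Casp2 young 19.680; Casp2 aged 21.000; Hprt young 20.420; Hprt aged 20.295
ΔCt(young) = 19.680 − 20.420 = -0.740
ΔCt(aged) = 21.000 − 20.295 = 0.705
ΔΔCt = 0.705 − (-0.740) = 1.445
Fold change = 2^(−1.445) = 0.3673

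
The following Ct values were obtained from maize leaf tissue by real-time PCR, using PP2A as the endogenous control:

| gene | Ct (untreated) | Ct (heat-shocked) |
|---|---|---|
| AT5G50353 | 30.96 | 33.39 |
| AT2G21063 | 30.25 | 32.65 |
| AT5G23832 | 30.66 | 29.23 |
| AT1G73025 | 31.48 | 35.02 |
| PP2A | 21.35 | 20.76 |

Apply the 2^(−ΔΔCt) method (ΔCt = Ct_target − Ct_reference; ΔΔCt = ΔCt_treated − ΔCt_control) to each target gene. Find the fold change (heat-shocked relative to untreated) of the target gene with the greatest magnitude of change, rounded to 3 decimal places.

AT5G50353: ΔΔCt = (33.39−20.76) − (30.96−21.35) = 12.63 − 9.61 = 3.02; fold change = 2^-3.02 = 0.123
AT2G21063: ΔΔCt = (32.65−20.76) − (30.25−21.35) = 11.89 − 8.90 = 2.99; fold change = 2^-2.99 = 0.126
AT5G23832: ΔΔCt = (29.23−20.76) − (30.66−21.35) = 8.47 − 9.31 = -0.84; fold change = 2^0.84 = 1.790
AT1G73025: ΔΔCt = (35.02−20.76) − (31.48−21.35) = 14.26 − 10.13 = 4.13; fold change = 2^-4.13 = 0.057
AT1G73025 has the largest |ΔΔCt| = 4.13.

0.057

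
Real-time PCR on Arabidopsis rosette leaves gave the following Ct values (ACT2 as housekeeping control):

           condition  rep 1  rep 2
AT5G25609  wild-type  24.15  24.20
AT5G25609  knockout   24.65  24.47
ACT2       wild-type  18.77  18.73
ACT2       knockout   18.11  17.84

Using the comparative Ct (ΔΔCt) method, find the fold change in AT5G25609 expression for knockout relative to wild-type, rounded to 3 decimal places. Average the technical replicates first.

Mean Ct: AT5G25609 wild-type 24.175; AT5G25609 knockout 24.560; ACT2 wild-type 18.750; ACT2 knockout 17.975
ΔCt(wild-type) = 24.175 − 18.750 = 5.425
ΔCt(knockout) = 24.560 − 17.975 = 6.585
ΔΔCt = 6.585 − 5.425 = 1.160
Fold change = 2^(−1.160) = 0.4475

0.448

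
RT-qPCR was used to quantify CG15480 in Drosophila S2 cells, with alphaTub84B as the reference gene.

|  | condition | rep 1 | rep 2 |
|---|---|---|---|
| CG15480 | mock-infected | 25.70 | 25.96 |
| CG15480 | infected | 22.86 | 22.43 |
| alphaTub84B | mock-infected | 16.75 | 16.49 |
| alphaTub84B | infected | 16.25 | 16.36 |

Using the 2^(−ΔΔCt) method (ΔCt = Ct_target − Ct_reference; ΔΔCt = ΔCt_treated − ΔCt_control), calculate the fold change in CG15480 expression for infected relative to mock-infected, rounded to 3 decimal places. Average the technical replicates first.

7.311

Mean Ct: CG15480 mock-infected 25.830; CG15480 infected 22.645; alphaTub84B mock-infected 16.620; alphaTub84B infected 16.305
ΔCt(mock-infected) = 25.830 − 16.620 = 9.210
ΔCt(infected) = 22.645 − 16.305 = 6.340
ΔΔCt = 6.340 − 9.210 = -2.870
Fold change = 2^(−(-2.870)) = 2^2.870 = 7.3107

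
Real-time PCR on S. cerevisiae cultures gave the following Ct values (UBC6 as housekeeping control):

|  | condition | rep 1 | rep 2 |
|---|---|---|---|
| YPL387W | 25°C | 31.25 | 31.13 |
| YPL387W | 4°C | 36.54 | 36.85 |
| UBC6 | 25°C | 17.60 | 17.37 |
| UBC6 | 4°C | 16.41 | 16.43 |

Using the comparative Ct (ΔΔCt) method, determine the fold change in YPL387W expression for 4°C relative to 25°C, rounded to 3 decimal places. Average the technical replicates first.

Mean Ct: YPL387W 25°C 31.190; YPL387W 4°C 36.695; UBC6 25°C 17.485; UBC6 4°C 16.420
ΔCt(25°C) = 31.190 − 17.485 = 13.705
ΔCt(4°C) = 36.695 − 16.420 = 20.275
ΔΔCt = 20.275 − 13.705 = 6.570
Fold change = 2^(−6.570) = 0.0105

0.011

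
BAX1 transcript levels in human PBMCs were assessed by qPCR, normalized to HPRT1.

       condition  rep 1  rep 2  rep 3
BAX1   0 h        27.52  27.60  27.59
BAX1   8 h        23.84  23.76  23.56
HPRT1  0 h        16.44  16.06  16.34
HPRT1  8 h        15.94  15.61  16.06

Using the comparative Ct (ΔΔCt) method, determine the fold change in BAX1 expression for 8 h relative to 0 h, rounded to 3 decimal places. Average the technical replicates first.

Mean Ct: BAX1 0 h 27.570; BAX1 8 h 23.720; HPRT1 0 h 16.280; HPRT1 8 h 15.870
ΔCt(0 h) = 27.570 − 16.280 = 11.290
ΔCt(8 h) = 23.720 − 15.870 = 7.850
ΔΔCt = 7.850 − 11.290 = -3.440
Fold change = 2^(−(-3.440)) = 2^3.440 = 10.8528

10.853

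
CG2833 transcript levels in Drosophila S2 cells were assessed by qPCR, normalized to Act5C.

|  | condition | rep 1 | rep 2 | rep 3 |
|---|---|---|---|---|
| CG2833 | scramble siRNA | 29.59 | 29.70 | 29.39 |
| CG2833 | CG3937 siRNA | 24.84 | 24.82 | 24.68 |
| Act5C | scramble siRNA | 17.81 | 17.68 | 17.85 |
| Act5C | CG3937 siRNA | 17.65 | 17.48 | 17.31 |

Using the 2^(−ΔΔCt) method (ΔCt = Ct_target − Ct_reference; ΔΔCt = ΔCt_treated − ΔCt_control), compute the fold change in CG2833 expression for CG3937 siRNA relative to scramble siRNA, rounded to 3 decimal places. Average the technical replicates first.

Mean Ct: CG2833 scramble siRNA 29.560; CG2833 CG3937 siRNA 24.780; Act5C scramble siRNA 17.780; Act5C CG3937 siRNA 17.480
ΔCt(scramble siRNA) = 29.560 − 17.780 = 11.780
ΔCt(CG3937 siRNA) = 24.780 − 17.480 = 7.300
ΔΔCt = 7.300 − 11.780 = -4.480
Fold change = 2^(−(-4.480)) = 2^4.480 = 22.3159

22.316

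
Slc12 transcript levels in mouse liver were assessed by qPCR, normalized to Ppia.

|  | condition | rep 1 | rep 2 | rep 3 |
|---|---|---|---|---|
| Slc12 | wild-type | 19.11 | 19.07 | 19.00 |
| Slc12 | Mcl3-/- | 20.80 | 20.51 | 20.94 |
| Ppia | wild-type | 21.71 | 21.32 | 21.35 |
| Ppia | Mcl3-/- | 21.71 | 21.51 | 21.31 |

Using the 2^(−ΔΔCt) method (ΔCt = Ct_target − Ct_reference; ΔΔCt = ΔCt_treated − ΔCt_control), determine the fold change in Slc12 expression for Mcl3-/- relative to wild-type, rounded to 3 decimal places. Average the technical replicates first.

0.321

Mean Ct: Slc12 wild-type 19.060; Slc12 Mcl3-/- 20.750; Ppia wild-type 21.460; Ppia Mcl3-/- 21.510
ΔCt(wild-type) = 19.060 − 21.460 = -2.400
ΔCt(Mcl3-/-) = 20.750 − 21.510 = -0.760
ΔΔCt = -0.760 − (-2.400) = 1.640
Fold change = 2^(−1.640) = 0.3209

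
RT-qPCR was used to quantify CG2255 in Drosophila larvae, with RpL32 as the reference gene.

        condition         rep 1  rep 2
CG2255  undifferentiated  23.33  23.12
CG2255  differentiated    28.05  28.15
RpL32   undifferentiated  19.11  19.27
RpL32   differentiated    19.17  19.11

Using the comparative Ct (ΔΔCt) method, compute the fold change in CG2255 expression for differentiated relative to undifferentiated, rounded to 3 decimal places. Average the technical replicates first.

0.033

Mean Ct: CG2255 undifferentiated 23.225; CG2255 differentiated 28.100; RpL32 undifferentiated 19.190; RpL32 differentiated 19.140
ΔCt(undifferentiated) = 23.225 − 19.190 = 4.035
ΔCt(differentiated) = 28.100 − 19.140 = 8.960
ΔΔCt = 8.960 − 4.035 = 4.925
Fold change = 2^(−4.925) = 0.0329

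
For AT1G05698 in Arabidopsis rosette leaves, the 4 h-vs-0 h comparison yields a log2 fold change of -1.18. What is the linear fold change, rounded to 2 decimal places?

Fold change = 2^(-1.18) = 0.441
That is, AT1G05698 drops to 44.1% of the 0 h level.

0.44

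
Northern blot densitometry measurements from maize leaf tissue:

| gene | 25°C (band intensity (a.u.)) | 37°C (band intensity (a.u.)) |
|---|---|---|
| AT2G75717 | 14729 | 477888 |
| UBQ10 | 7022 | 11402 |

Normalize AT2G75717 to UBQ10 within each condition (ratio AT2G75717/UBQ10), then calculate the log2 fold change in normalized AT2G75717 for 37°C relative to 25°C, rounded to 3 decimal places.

AT2G75717/UBQ10 (25°C) = 14729 / 7022 = 2.0976
AT2G75717/UBQ10 (37°C) = 477888 / 11402 = 41.913
Fold change = 41.913 / 2.0976 = 19.9817
log2(19.9817) = 4.3206

4.321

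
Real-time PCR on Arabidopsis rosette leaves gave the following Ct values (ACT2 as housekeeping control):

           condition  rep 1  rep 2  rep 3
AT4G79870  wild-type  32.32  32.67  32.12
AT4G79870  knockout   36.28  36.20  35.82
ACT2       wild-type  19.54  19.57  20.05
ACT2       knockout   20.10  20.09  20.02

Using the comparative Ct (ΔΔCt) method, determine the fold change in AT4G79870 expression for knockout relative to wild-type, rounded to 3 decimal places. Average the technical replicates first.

0.096

Mean Ct: AT4G79870 wild-type 32.370; AT4G79870 knockout 36.100; ACT2 wild-type 19.720; ACT2 knockout 20.070
ΔCt(wild-type) = 32.370 − 19.720 = 12.650
ΔCt(knockout) = 36.100 − 20.070 = 16.030
ΔΔCt = 16.030 − 12.650 = 3.380
Fold change = 2^(−3.380) = 0.0961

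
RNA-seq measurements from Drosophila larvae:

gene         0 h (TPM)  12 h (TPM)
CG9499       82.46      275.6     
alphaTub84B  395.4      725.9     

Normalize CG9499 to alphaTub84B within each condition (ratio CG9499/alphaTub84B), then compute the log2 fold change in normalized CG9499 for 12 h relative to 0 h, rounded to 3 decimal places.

0.864

CG9499/alphaTub84B (0 h) = 82.46 / 395.4 = 0.20855
CG9499/alphaTub84B (12 h) = 275.6 / 725.9 = 0.37967
Fold change = 0.37967 / 0.20855 = 1.8205
log2(1.8205) = 0.8644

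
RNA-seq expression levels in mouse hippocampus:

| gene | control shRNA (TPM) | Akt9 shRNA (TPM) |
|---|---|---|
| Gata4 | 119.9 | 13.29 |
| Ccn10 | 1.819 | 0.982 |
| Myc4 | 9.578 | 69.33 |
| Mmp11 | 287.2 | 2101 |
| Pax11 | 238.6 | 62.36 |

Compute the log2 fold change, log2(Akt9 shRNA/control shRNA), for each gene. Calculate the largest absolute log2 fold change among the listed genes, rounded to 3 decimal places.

3.173

log2(13.29/119.9) = -3.173  (Gata4)
log2(0.982/1.819) = -0.889  (Ccn10)
log2(69.33/9.578) = 2.856  (Myc4)
log2(2101/287.2) = 2.871  (Mmp11)
log2(62.36/238.6) = -1.936  (Pax11)
The largest magnitude belongs to Gata4.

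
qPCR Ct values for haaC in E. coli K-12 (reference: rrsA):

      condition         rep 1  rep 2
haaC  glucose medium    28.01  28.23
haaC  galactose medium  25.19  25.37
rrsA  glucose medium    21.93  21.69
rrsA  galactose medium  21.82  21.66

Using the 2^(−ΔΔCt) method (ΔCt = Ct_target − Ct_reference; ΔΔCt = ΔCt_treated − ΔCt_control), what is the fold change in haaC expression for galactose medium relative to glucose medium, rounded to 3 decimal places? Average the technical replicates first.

6.821

Mean Ct: haaC glucose medium 28.120; haaC galactose medium 25.280; rrsA glucose medium 21.810; rrsA galactose medium 21.740
ΔCt(glucose medium) = 28.120 − 21.810 = 6.310
ΔCt(galactose medium) = 25.280 − 21.740 = 3.540
ΔΔCt = 3.540 − 6.310 = -2.770
Fold change = 2^(−(-2.770)) = 2^2.770 = 6.8211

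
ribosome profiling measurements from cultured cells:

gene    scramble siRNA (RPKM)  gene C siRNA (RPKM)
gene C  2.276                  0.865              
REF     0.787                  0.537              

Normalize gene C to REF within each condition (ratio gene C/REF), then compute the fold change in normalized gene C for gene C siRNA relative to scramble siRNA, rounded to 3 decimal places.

0.557

gene C/REF (scramble siRNA) = 2.276 / 0.787 = 2.892
gene C/REF (gene C siRNA) = 0.865 / 0.537 = 1.6108
Fold change = 1.6108 / 2.892 = 0.5570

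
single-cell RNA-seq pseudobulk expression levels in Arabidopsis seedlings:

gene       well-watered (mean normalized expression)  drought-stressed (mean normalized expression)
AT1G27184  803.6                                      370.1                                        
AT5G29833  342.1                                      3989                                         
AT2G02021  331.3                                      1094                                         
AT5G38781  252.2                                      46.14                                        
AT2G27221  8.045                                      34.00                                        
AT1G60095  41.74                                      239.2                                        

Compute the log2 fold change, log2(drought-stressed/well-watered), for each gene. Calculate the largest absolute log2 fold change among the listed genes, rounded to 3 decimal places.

log2(370.1/803.6) = -1.119  (AT1G27184)
log2(3989/342.1) = 3.544  (AT5G29833)
log2(1094/331.3) = 1.723  (AT2G02021)
log2(46.14/252.2) = -2.450  (AT5G38781)
log2(34.00/8.045) = 2.079  (AT2G27221)
log2(239.2/41.74) = 2.519  (AT1G60095)
The largest magnitude belongs to AT5G29833.

3.544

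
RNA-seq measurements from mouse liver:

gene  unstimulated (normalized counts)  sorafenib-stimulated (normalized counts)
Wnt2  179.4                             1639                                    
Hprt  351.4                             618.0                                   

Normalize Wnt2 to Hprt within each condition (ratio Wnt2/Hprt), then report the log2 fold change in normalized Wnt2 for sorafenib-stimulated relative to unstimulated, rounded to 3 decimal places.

Wnt2/Hprt (unstimulated) = 179.4 / 351.4 = 0.51053
Wnt2/Hprt (sorafenib-stimulated) = 1639 / 618.0 = 2.6521
Fold change = 2.6521 / 0.51053 = 5.1948
log2(5.1948) = 2.3771

2.377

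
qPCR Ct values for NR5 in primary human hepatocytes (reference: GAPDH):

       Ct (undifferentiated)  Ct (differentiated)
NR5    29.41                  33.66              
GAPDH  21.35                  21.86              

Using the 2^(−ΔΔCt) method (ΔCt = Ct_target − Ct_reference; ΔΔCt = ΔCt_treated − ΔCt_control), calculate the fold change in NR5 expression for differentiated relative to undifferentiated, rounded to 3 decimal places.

0.075

ΔCt(undifferentiated) = 29.410 − 21.350 = 8.060
ΔCt(differentiated) = 33.660 − 21.860 = 11.800
ΔΔCt = 11.800 − 8.060 = 3.740
Fold change = 2^(−3.740) = 0.0748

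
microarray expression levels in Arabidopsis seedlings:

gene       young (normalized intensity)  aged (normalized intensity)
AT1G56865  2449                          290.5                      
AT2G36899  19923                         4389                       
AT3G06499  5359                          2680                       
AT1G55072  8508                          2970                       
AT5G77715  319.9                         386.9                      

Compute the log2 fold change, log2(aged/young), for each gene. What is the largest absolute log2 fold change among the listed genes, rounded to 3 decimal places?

log2(290.5/2449) = -3.076  (AT1G56865)
log2(4389/19923) = -2.182  (AT2G36899)
log2(2680/5359) = -1.000  (AT3G06499)
log2(2970/8508) = -1.518  (AT1G55072)
log2(386.9/319.9) = 0.274  (AT5G77715)
The largest magnitude belongs to AT1G56865.

3.076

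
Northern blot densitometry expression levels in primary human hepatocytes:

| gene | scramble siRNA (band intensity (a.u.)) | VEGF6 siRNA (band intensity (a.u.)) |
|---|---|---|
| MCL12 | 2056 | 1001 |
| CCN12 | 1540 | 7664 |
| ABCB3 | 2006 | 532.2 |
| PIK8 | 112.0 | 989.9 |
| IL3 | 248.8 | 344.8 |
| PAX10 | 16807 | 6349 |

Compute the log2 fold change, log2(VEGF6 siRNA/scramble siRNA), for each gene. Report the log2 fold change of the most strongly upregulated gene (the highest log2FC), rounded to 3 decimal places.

3.144

log2(1001/2056) = -1.038  (MCL12)
log2(7664/1540) = 2.315  (CCN12)
log2(532.2/2006) = -1.914  (ABCB3)
log2(989.9/112.0) = 3.144  (PIK8)
log2(344.8/248.8) = 0.471  (IL3)
log2(6349/16807) = -1.404  (PAX10)
PIK8 is most strongly upregulated.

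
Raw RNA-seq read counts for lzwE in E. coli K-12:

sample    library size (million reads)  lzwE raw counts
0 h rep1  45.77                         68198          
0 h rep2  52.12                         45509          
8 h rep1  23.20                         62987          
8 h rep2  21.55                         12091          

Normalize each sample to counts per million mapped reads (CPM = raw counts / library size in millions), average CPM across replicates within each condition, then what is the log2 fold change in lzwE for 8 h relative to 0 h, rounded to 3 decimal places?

CPM(0 h rep1) = 68198 / 45.77 = 1490.0153
CPM(0 h rep2) = 45509 / 52.12 = 873.1581
CPM(8 h rep1) = 62987 / 23.20 = 2714.9569
CPM(8 h rep2) = 12091 / 21.55 = 561.0673
mean CPM(0 h) = 1181.5867; mean CPM(8 h) = 1638.0121
Fold change = 1638.0121 / 1181.5867 = 1.38628
log2(1.38628) = 0.4712

0.471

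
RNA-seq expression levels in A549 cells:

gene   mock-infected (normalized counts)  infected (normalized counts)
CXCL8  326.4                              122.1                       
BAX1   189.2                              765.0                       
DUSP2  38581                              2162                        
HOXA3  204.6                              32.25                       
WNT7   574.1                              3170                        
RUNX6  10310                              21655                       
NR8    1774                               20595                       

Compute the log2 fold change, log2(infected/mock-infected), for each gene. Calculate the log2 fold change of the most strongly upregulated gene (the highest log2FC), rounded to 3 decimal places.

log2(122.1/326.4) = -1.419  (CXCL8)
log2(765.0/189.2) = 2.016  (BAX1)
log2(2162/38581) = -4.157  (DUSP2)
log2(32.25/204.6) = -2.665  (HOXA3)
log2(3170/574.1) = 2.465  (WNT7)
log2(21655/10310) = 1.071  (RUNX6)
log2(20595/1774) = 3.537  (NR8)
NR8 is most strongly upregulated.

3.537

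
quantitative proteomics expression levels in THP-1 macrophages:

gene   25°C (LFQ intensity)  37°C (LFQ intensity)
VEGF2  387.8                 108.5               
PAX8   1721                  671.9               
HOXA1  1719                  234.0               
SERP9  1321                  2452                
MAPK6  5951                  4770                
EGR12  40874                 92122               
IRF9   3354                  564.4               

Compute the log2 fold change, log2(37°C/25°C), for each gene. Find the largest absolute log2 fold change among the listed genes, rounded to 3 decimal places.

log2(108.5/387.8) = -1.838  (VEGF2)
log2(671.9/1721) = -1.357  (PAX8)
log2(234.0/1719) = -2.877  (HOXA1)
log2(2452/1321) = 0.892  (SERP9)
log2(4770/5951) = -0.319  (MAPK6)
log2(92122/40874) = 1.172  (EGR12)
log2(564.4/3354) = -2.571  (IRF9)
The largest magnitude belongs to HOXA1.

2.877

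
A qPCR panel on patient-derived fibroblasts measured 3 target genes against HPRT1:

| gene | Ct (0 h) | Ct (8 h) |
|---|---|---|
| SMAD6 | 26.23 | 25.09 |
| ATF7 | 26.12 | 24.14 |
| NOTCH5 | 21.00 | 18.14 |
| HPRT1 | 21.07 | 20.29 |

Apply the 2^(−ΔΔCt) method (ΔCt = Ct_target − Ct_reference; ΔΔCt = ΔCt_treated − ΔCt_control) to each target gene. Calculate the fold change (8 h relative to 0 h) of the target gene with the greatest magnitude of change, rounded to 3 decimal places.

SMAD6: ΔΔCt = (25.09−20.29) − (26.23−21.07) = 4.80 − 5.16 = -0.36; fold change = 2^0.36 = 1.283
ATF7: ΔΔCt = (24.14−20.29) − (26.12−21.07) = 3.85 − 5.05 = -1.20; fold change = 2^1.20 = 2.297
NOTCH5: ΔΔCt = (18.14−20.29) − (21.00−21.07) = -2.15 − (-0.07) = -2.08; fold change = 2^2.08 = 4.228
NOTCH5 has the largest |ΔΔCt| = 2.08.

4.228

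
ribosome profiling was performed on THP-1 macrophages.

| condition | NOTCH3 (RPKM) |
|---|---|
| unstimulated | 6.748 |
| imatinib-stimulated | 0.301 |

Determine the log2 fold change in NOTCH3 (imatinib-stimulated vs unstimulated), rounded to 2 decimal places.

-4.49

Fold change = 0.301 / 6.748 = 0.0446
log2(0.0446) = -4.487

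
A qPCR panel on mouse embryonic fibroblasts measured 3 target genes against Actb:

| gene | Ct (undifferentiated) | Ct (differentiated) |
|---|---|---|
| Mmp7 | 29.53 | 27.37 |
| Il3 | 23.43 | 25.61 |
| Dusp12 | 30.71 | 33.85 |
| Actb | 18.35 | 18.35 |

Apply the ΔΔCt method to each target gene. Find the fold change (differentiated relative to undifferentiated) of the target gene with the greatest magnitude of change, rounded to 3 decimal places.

0.113

Mmp7: ΔΔCt = (27.37−18.35) − (29.53−18.35) = 9.02 − 11.18 = -2.16; fold change = 2^2.16 = 4.469
Il3: ΔΔCt = (25.61−18.35) − (23.43−18.35) = 7.26 − 5.08 = 2.18; fold change = 2^-2.18 = 0.221
Dusp12: ΔΔCt = (33.85−18.35) − (30.71−18.35) = 15.50 − 12.36 = 3.14; fold change = 2^-3.14 = 0.113
Dusp12 has the largest |ΔΔCt| = 3.14.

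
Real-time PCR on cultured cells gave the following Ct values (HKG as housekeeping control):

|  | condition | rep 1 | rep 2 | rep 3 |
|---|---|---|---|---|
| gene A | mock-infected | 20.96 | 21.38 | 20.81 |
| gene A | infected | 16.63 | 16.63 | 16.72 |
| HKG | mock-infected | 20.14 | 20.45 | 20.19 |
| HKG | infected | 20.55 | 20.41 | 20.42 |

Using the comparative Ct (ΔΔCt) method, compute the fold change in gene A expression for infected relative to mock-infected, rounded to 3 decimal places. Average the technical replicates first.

Mean Ct: gene A mock-infected 21.050; gene A infected 16.660; HKG mock-infected 20.260; HKG infected 20.460
ΔCt(mock-infected) = 21.050 − 20.260 = 0.790
ΔCt(infected) = 16.660 − 20.460 = -3.800
ΔΔCt = -3.800 − 0.790 = -4.590
Fold change = 2^(−(-4.590)) = 2^4.590 = 24.0839

24.084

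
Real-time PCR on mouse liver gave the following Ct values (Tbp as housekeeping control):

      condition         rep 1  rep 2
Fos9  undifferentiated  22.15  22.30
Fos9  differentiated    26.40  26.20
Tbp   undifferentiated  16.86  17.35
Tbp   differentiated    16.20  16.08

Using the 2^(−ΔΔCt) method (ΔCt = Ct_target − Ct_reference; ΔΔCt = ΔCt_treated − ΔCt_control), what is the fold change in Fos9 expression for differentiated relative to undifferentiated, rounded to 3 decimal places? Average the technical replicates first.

Mean Ct: Fos9 undifferentiated 22.225; Fos9 differentiated 26.300; Tbp undifferentiated 17.105; Tbp differentiated 16.140
ΔCt(undifferentiated) = 22.225 − 17.105 = 5.120
ΔCt(differentiated) = 26.300 − 16.140 = 10.160
ΔΔCt = 10.160 − 5.120 = 5.040
Fold change = 2^(−5.040) = 0.0304

0.030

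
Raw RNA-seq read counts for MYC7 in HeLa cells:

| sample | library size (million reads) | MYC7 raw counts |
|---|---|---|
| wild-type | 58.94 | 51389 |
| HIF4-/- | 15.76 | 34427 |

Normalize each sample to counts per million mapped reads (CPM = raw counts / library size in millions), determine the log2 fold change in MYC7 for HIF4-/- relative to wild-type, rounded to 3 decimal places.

1.325

CPM(wild-type) = 51389 / 58.94 = 871.8867
CPM(HIF4-/-) = 34427 / 15.76 = 2184.4543
Fold change = 2184.4543 / 871.8867 = 2.50543
log2(2.50543) = 1.3251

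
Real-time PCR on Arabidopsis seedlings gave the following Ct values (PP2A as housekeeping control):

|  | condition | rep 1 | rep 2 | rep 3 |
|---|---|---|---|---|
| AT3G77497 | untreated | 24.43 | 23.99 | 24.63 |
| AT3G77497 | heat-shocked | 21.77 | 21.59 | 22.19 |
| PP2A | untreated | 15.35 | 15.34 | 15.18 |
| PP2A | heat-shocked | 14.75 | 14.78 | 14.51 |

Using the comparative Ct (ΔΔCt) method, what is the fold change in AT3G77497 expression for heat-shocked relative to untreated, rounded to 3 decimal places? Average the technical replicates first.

Mean Ct: AT3G77497 untreated 24.350; AT3G77497 heat-shocked 21.850; PP2A untreated 15.290; PP2A heat-shocked 14.680
ΔCt(untreated) = 24.350 − 15.290 = 9.060
ΔCt(heat-shocked) = 21.850 − 14.680 = 7.170
ΔΔCt = 7.170 − 9.060 = -1.890
Fold change = 2^(−(-1.890)) = 2^1.890 = 3.7064

3.706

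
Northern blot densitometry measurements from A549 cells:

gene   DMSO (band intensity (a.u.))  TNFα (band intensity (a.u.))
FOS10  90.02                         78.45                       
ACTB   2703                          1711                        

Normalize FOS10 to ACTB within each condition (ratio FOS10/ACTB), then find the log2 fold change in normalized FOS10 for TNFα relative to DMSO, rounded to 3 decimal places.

0.461

FOS10/ACTB (DMSO) = 90.02 / 2703 = 0.033304
FOS10/ACTB (TNFα) = 78.45 / 1711 = 0.04585
Fold change = 0.04585 / 0.033304 = 1.3767
log2(1.3767) = 0.4612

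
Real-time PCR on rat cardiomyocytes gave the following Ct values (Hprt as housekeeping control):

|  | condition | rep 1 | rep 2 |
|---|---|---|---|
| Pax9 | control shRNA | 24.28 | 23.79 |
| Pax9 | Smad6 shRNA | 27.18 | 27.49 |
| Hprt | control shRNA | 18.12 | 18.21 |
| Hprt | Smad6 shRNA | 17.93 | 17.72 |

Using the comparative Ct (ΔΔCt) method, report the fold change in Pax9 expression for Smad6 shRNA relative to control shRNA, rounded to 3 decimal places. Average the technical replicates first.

Mean Ct: Pax9 control shRNA 24.035; Pax9 Smad6 shRNA 27.335; Hprt control shRNA 18.165; Hprt Smad6 shRNA 17.825
ΔCt(control shRNA) = 24.035 − 18.165 = 5.870
ΔCt(Smad6 shRNA) = 27.335 − 17.825 = 9.510
ΔΔCt = 9.510 − 5.870 = 3.640
Fold change = 2^(−3.640) = 0.0802

0.080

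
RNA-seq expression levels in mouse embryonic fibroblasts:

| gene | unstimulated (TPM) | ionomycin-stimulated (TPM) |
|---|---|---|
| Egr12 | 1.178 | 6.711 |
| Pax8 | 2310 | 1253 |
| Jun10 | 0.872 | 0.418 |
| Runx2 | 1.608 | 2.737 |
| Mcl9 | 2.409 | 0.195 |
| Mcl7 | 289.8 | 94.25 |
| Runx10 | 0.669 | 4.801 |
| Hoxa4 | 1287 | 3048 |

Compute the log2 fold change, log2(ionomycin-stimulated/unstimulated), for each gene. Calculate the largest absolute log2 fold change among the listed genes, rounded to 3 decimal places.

log2(6.711/1.178) = 2.510  (Egr12)
log2(1253/2310) = -0.883  (Pax8)
log2(0.418/0.872) = -1.061  (Jun10)
log2(2.737/1.608) = 0.767  (Runx2)
log2(0.195/2.409) = -3.627  (Mcl9)
log2(94.25/289.8) = -1.620  (Mcl7)
log2(4.801/0.669) = 2.843  (Runx10)
log2(3048/1287) = 1.244  (Hoxa4)
The largest magnitude belongs to Mcl9.

3.627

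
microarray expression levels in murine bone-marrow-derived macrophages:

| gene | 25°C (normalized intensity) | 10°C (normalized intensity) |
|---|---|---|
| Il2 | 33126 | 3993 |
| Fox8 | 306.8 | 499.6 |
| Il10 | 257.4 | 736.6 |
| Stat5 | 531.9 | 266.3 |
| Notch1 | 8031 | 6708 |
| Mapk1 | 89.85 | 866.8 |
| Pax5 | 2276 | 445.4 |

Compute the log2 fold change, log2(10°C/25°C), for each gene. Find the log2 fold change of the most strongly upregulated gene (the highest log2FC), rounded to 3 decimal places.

log2(3993/33126) = -3.052  (Il2)
log2(499.6/306.8) = 0.703  (Fox8)
log2(736.6/257.4) = 1.517  (Il10)
log2(266.3/531.9) = -0.998  (Stat5)
log2(6708/8031) = -0.260  (Notch1)
log2(866.8/89.85) = 3.270  (Mapk1)
log2(445.4/2276) = -2.353  (Pax5)
Mapk1 is most strongly upregulated.

3.270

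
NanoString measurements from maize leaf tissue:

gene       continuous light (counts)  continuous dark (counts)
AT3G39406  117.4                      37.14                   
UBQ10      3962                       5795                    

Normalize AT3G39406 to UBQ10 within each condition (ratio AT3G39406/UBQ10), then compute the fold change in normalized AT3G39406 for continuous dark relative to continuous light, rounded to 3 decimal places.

AT3G39406/UBQ10 (continuous light) = 117.4 / 3962 = 0.029631
AT3G39406/UBQ10 (continuous dark) = 37.14 / 5795 = 0.006409
Fold change = 0.006409 / 0.029631 = 0.2163

0.216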